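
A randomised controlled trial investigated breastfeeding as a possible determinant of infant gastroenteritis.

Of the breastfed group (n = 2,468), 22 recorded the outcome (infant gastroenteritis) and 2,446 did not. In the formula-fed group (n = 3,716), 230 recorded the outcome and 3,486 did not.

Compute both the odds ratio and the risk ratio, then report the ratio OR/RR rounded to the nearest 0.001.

From the description: a = 22, b = 2446, c = 230, d = 3486.
OR = (22·3486)/(2446·230) = 76692/562580 = 0.13632
Risk in exposed = 22/2468 = 0.00891; risk in unexposed = 230/3716 = 0.06189; RR = 0.14402
OR/RR = 0.13632 / 0.14402 = 0.94654
The outcome is rare in both groups, so OR ≈ RR (ratio near 1).

0.947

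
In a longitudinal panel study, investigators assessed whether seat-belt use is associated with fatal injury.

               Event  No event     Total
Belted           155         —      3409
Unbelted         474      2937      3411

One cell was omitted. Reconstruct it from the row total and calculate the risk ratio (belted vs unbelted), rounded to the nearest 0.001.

The missing cell is in the exposed row: 3409 − 155 = 3254.
So a = 155, b = 3254, c = 474, d = 2937.
RR = [a/(a+b)] / [c/(c+d)] = (155/3409) / (474/3411) = 0.04547/0.13896 = 0.32720

0.327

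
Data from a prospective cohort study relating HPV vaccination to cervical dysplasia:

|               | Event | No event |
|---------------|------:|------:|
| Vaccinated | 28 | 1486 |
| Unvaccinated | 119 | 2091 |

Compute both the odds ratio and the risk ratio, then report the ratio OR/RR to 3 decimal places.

0.964

Cells: a = 28, b = 1486, c = 119, d = 2091.
OR = (28·2091)/(1486·119) = 58548/176834 = 0.33109
Risk in exposed = 28/1514 = 0.01849; risk in unexposed = 119/2210 = 0.05385; RR = 0.34346
OR/RR = 0.33109 / 0.34346 = 0.96398
The outcome is rare in both groups, so OR ≈ RR (ratio near 1).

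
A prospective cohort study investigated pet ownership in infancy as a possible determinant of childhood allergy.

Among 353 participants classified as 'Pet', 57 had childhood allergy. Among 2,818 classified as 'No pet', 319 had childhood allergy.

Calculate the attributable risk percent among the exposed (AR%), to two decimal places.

From the description: a = 57, b = 296, c = 319, d = 2499.
Risk in exposed = 57/353 = 0.16147; risk in unexposed = 319/2818 = 0.11320.
RR = 0.16147/0.11320 = 1.42643
AR% = (RR − 1)/RR × 100 = (1.42643 − 1)/1.42643 × 100 = 29.8949%

29.89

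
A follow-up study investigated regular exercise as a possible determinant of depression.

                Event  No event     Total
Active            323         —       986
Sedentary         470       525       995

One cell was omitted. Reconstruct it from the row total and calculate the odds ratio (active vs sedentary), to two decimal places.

The missing cell is in the exposed row: 986 − 323 = 663.
So a = 323, b = 663, c = 470, d = 525.
OR = (a·d)/(b·c) = (323 × 525) / (663 × 470) = 169575 / 311610 = 0.54419

0.54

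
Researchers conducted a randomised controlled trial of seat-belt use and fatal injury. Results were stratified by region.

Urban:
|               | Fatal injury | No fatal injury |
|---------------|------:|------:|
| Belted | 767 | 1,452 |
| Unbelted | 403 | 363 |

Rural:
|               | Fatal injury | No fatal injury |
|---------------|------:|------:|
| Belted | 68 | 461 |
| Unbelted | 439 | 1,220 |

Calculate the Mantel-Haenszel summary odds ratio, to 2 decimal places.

OR_MH = Σ(aᵢdᵢ/nᵢ) / Σ(bᵢcᵢ/nᵢ), where nᵢ is the stratum total.
Stratum 1 (Urban): n = 2985; a·d/n = 767·363/2985 = 93.2734; b·c/n = 1452·403/2985 = 196.0322
Stratum 2 (Rural): n = 2188; a·d/n = 68·1220/2188 = 37.9159; b·c/n = 461·439/2188 = 92.4950
OR_MH = (93.2734 + 37.9159) / (196.0322 + 92.4950) = 131.1893 / 288.5271 = 0.45469

0.45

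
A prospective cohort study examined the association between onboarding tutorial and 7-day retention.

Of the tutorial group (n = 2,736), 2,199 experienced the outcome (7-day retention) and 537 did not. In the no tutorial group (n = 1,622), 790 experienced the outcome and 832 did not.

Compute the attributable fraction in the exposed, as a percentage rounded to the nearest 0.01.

From the description: a = 2199, b = 537, c = 790, d = 832.
Risk in exposed = 2199/2736 = 0.80373; risk in unexposed = 790/1622 = 0.48705.
RR = 0.80373/0.48705 = 1.65019
AR% = (RR − 1)/RR × 100 = (1.65019 − 1)/1.65019 × 100 = 39.4008%

39.40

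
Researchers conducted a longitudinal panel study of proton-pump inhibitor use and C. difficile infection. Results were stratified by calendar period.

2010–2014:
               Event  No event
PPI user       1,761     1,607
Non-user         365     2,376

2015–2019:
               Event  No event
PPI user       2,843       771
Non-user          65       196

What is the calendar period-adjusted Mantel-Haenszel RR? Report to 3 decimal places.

RR_MH = Σ(aᵢ·n₀ᵢ/nᵢ) / Σ(cᵢ·n₁ᵢ/nᵢ), with n₁ᵢ = aᵢ+bᵢ (exposed), n₀ᵢ = cᵢ+dᵢ (unexposed), nᵢ = n₁ᵢ+n₀ᵢ.
Stratum 1 (2010–2014): n₁ = 3368, n₀ = 2741, n = 6109; a·n₀/n = 1761·2741/6109 = 790.1295; c·n₁/n = 365·3368/6109 = 201.2310
Stratum 2 (2015–2019): n₁ = 3614, n₀ = 261, n = 3875; a·n₀/n = 2843·261/3875 = 191.4898; c·n₁/n = 65·3614/3875 = 60.6219
RR_MH = (790.1295 + 191.4898) / (201.2310 + 60.6219) = 981.6193 / 261.8529 = 3.74874

3.749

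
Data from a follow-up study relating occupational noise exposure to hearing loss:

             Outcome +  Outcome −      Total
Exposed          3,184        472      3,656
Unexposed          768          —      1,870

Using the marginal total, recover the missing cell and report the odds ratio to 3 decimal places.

9.679

The missing cell is in the unexposed row: 1870 − 768 = 1102.
So a = 3184, b = 472, c = 768, d = 1102.
OR = (a·d)/(b·c) = (3184 × 1102) / (472 × 768) = 3508768 / 362496 = 9.67947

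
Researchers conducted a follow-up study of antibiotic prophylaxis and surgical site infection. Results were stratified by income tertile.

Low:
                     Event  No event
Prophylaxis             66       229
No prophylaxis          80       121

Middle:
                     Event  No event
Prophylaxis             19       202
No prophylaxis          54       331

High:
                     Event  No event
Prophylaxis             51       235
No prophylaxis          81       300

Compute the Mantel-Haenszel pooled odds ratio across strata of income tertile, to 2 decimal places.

OR_MH = Σ(aᵢdᵢ/nᵢ) / Σ(bᵢcᵢ/nᵢ), where nᵢ is the stratum total.
Stratum 1 (Low): n = 496; a·d/n = 66·121/496 = 16.1008; b·c/n = 229·80/496 = 36.9355
Stratum 2 (Middle): n = 606; a·d/n = 19·331/606 = 10.3779; b·c/n = 202·54/606 = 18.0000
Stratum 3 (High): n = 667; a·d/n = 51·300/667 = 22.9385; b·c/n = 235·81/667 = 28.5382
OR_MH = (16.1008 + 10.3779 + 22.9385) / (36.9355 + 18.0000 + 28.5382) = 49.4172 / 83.4737 = 0.59201

0.59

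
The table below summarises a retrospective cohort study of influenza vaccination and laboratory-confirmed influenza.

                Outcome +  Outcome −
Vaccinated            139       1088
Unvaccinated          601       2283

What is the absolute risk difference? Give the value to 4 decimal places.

Cells: a = 139, b = 1088, c = 601, d = 2283.
Risk in exposed = 139/1227 = 0.113284; risk in unexposed = 601/2884 = 0.208391.
Risk difference = 0.113284 − 0.208391 = -0.095107

-0.0951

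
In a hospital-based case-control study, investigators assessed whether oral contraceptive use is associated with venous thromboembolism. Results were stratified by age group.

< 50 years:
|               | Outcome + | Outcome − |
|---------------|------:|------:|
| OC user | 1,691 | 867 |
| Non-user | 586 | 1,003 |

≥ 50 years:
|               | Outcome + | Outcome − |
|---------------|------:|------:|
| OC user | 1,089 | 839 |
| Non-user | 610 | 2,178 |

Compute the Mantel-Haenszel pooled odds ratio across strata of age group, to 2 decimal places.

OR_MH = Σ(aᵢdᵢ/nᵢ) / Σ(bᵢcᵢ/nᵢ), where nᵢ is the stratum total.
Stratum 1 (< 50 years): n = 4147; a·d/n = 1691·1003/4147 = 408.9879; b·c/n = 867·586/4147 = 122.5131
Stratum 2 (≥ 50 years): n = 4716; a·d/n = 1089·2178/4716 = 502.9351; b·c/n = 839·610/4716 = 108.5221
OR_MH = (408.9879 + 502.9351) / (122.5131 + 108.5221) = 911.9231 / 231.0352 = 3.94712

3.95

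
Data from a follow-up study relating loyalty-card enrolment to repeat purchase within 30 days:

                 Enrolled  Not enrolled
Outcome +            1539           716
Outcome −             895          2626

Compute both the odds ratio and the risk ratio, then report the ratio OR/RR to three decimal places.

2.137

Reading the table with exposure as columns: a = 1539 (Enrolled, case), b = 895 (Enrolled, non-case), c = 716 (Not enrolled, case), d = 2626.
OR = (1539·2626)/(895·716) = 4041414/640820 = 6.30663
Risk in exposed = 1539/2434 = 0.63229; risk in unexposed = 716/3342 = 0.21424; RR = 2.95129
OR/RR = 6.30663 / 2.95129 = 2.13691
The outcome is not rare, so the OR lies further from 1 than the RR.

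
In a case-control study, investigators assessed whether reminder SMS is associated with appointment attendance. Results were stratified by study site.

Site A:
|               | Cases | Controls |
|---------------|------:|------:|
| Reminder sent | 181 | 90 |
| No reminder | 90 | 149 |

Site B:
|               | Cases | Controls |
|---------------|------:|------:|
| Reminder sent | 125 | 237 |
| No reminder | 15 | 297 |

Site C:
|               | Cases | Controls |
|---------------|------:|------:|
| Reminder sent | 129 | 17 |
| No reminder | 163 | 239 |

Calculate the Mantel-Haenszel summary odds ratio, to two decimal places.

6.26

OR_MH = Σ(aᵢdᵢ/nᵢ) / Σ(bᵢcᵢ/nᵢ), where nᵢ is the stratum total.
Stratum 1 (Site A): n = 510; a·d/n = 181·149/510 = 52.8804; b·c/n = 90·90/510 = 15.8824
Stratum 2 (Site B): n = 674; a·d/n = 125·297/674 = 55.0816; b·c/n = 237·15/674 = 5.2745
Stratum 3 (Site C): n = 548; a·d/n = 129·239/548 = 56.2609; b·c/n = 17·163/548 = 5.0566
OR_MH = (52.8804 + 55.0816 + 56.2609) / (15.8824 + 5.2745 + 5.0566) = 164.2229 / 26.2134 = 6.26485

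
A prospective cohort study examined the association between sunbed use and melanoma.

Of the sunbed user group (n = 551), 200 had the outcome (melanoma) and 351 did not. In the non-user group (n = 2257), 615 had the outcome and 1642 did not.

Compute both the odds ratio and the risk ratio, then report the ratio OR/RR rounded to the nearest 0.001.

1.142

From the description: a = 200, b = 351, c = 615, d = 1642.
OR = (200·1642)/(351·615) = 328400/215865 = 1.52132
Risk in exposed = 200/551 = 0.36298; risk in unexposed = 615/2257 = 0.27249; RR = 1.33209
OR/RR = 1.52132 / 1.33209 = 1.14205
The outcome is not rare, so the OR lies further from 1 than the RR.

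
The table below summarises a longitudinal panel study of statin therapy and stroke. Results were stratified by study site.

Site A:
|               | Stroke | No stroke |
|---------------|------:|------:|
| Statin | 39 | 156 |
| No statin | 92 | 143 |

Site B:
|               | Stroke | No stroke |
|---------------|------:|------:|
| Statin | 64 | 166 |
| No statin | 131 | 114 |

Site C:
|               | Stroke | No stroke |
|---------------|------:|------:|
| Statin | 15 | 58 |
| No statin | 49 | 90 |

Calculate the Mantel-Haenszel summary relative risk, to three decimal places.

RR_MH = Σ(aᵢ·n₀ᵢ/nᵢ) / Σ(cᵢ·n₁ᵢ/nᵢ), with n₁ᵢ = aᵢ+bᵢ (exposed), n₀ᵢ = cᵢ+dᵢ (unexposed), nᵢ = n₁ᵢ+n₀ᵢ.
Stratum 1 (Site A): n₁ = 195, n₀ = 235, n = 430; a·n₀/n = 39·235/430 = 21.3140; c·n₁/n = 92·195/430 = 41.7209
Stratum 2 (Site B): n₁ = 230, n₀ = 245, n = 475; a·n₀/n = 64·245/475 = 33.0105; c·n₁/n = 131·230/475 = 63.4316
Stratum 3 (Site C): n₁ = 73, n₀ = 139, n = 212; a·n₀/n = 15·139/212 = 9.8349; c·n₁/n = 49·73/212 = 16.8726
RR_MH = (21.3140 + 33.0105 + 9.8349) / (41.7209 + 63.4316 + 16.8726) = 64.1594 / 122.0252 = 0.52579

0.526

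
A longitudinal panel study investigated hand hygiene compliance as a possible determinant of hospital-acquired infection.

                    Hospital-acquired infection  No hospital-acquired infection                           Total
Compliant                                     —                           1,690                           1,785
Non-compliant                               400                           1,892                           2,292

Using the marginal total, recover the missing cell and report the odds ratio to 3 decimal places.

0.266

The missing cell is in the exposed row: 1785 − 1690 = 95.
So a = 95, b = 1690, c = 400, d = 1892.
OR = (a·d)/(b·c) = (95 × 1892) / (1690 × 400) = 179740 / 676000 = 0.26589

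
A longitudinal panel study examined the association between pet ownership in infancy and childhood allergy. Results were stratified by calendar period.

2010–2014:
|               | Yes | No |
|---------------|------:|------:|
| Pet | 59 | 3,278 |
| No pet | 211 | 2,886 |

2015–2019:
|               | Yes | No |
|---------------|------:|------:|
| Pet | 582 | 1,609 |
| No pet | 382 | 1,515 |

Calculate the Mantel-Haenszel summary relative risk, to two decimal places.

RR_MH = Σ(aᵢ·n₀ᵢ/nᵢ) / Σ(cᵢ·n₁ᵢ/nᵢ), with n₁ᵢ = aᵢ+bᵢ (exposed), n₀ᵢ = cᵢ+dᵢ (unexposed), nᵢ = n₁ᵢ+n₀ᵢ.
Stratum 1 (2010–2014): n₁ = 3337, n₀ = 3097, n = 6434; a·n₀/n = 59·3097/6434 = 28.3996; c·n₁/n = 211·3337/6434 = 109.4353
Stratum 2 (2015–2019): n₁ = 2191, n₀ = 1897, n = 4088; a·n₀/n = 582·1897/4088 = 270.0719; c·n₁/n = 382·2191/4088 = 204.7363
RR_MH = (28.3996 + 270.0719) / (109.4353 + 204.7363) = 298.4715 / 314.1716 = 0.95003

0.95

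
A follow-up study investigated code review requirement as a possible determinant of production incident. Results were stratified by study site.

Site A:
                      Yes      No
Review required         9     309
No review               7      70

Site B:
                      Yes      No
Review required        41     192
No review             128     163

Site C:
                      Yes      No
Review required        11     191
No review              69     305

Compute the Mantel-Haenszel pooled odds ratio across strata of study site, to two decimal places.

0.27

OR_MH = Σ(aᵢdᵢ/nᵢ) / Σ(bᵢcᵢ/nᵢ), where nᵢ is the stratum total.
Stratum 1 (Site A): n = 395; a·d/n = 9·70/395 = 1.5949; b·c/n = 309·7/395 = 5.4759
Stratum 2 (Site B): n = 524; a·d/n = 41·163/524 = 12.7538; b·c/n = 192·128/524 = 46.9008
Stratum 3 (Site C): n = 576; a·d/n = 11·305/576 = 5.8247; b·c/n = 191·69/576 = 22.8802
OR_MH = (1.5949 + 12.7538 + 5.8247) / (5.4759 + 46.9008 + 22.8802) = 20.1734 / 75.2569 = 0.26806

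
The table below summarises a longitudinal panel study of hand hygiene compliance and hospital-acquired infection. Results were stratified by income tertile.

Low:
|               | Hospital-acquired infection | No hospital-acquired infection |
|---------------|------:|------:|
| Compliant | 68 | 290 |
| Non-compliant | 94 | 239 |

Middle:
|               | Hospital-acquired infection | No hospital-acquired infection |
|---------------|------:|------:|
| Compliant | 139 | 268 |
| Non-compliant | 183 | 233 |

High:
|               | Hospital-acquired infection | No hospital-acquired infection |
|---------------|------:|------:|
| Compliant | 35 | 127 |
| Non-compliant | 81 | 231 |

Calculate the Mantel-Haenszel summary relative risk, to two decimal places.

RR_MH = Σ(aᵢ·n₀ᵢ/nᵢ) / Σ(cᵢ·n₁ᵢ/nᵢ), with n₁ᵢ = aᵢ+bᵢ (exposed), n₀ᵢ = cᵢ+dᵢ (unexposed), nᵢ = n₁ᵢ+n₀ᵢ.
Stratum 1 (Low): n₁ = 358, n₀ = 333, n = 691; a·n₀/n = 68·333/691 = 32.7699; c·n₁/n = 94·358/691 = 48.7004
Stratum 2 (Middle): n₁ = 407, n₀ = 416, n = 823; a·n₀/n = 139·416/823 = 70.2600; c·n₁/n = 183·407/823 = 90.4994
Stratum 3 (High): n₁ = 162, n₀ = 312, n = 474; a·n₀/n = 35·312/474 = 23.0380; c·n₁/n = 81·162/474 = 27.6835
RR_MH = (32.7699 + 70.2600 + 23.0380) / (48.7004 + 90.4994 + 27.6835) = 126.0679 / 166.8834 = 0.75543

0.76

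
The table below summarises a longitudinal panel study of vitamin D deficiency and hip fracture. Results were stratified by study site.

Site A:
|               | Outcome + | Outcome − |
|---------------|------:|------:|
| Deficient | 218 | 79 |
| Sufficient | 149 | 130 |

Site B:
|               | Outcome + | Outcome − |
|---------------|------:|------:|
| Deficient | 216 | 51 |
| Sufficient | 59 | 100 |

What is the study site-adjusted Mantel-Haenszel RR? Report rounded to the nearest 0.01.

RR_MH = Σ(aᵢ·n₀ᵢ/nᵢ) / Σ(cᵢ·n₁ᵢ/nᵢ), with n₁ᵢ = aᵢ+bᵢ (exposed), n₀ᵢ = cᵢ+dᵢ (unexposed), nᵢ = n₁ᵢ+n₀ᵢ.
Stratum 1 (Site A): n₁ = 297, n₀ = 279, n = 576; a·n₀/n = 218·279/576 = 105.5938; c·n₁/n = 149·297/576 = 76.8281
Stratum 2 (Site B): n₁ = 267, n₀ = 159, n = 426; a·n₀/n = 216·159/426 = 80.6197; c·n₁/n = 59·267/426 = 36.9789
RR_MH = (105.5938 + 80.6197) / (76.8281 + 36.9789) = 186.2135 / 113.8070 = 1.63622

1.64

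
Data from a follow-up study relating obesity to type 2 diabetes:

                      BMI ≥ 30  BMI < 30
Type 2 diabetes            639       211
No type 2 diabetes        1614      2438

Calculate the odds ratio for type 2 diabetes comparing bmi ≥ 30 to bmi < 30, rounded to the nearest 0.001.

4.575

Reading the table with exposure as columns: a = 639 (BMI ≥ 30, case), b = 1614 (BMI ≥ 30, non-case), c = 211 (BMI < 30, case), d = 2438.
OR = (a·d)/(b·c) = (639 × 2438) / (1614 × 211) = 1557882 / 340554 = 4.57455
The odds of type 2 diabetes are about 4.57 times as high in the bmi ≥ 30 group.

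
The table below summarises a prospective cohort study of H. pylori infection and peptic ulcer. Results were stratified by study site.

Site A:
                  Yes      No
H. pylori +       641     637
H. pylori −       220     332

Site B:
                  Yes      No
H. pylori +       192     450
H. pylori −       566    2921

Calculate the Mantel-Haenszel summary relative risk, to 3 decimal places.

RR_MH = Σ(aᵢ·n₀ᵢ/nᵢ) / Σ(cᵢ·n₁ᵢ/nᵢ), with n₁ᵢ = aᵢ+bᵢ (exposed), n₀ᵢ = cᵢ+dᵢ (unexposed), nᵢ = n₁ᵢ+n₀ᵢ.
Stratum 1 (Site A): n₁ = 1278, n₀ = 552, n = 1830; a·n₀/n = 641·552/1830 = 193.3508; c·n₁/n = 220·1278/1830 = 153.6393
Stratum 2 (Site B): n₁ = 642, n₀ = 3487, n = 4129; a·n₀/n = 192·3487/4129 = 162.1468; c·n₁/n = 566·642/4129 = 88.0048
RR_MH = (193.3508 + 162.1468) / (153.6393 + 88.0048) = 355.4976 / 241.6442 = 1.47116

1.471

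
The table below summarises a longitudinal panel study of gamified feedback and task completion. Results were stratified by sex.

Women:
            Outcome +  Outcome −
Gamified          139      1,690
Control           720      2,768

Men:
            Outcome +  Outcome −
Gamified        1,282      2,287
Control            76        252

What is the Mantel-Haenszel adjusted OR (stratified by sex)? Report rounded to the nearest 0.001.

0.568

OR_MH = Σ(aᵢdᵢ/nᵢ) / Σ(bᵢcᵢ/nᵢ), where nᵢ is the stratum total.
Stratum 1 (Women): n = 5317; a·d/n = 139·2768/5317 = 72.3626; b·c/n = 1690·720/5317 = 228.8509
Stratum 2 (Men): n = 3897; a·d/n = 1282·252/3897 = 82.9007; b·c/n = 2287·76/3897 = 44.6015
OR_MH = (72.3626 + 82.9007) / (228.8509 + 44.6015) = 155.2633 / 273.4523 = 0.56779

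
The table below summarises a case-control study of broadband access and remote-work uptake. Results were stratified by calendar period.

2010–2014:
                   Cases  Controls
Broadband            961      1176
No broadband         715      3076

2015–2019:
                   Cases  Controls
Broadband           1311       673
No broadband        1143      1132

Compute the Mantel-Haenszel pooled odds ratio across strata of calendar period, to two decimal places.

2.63

OR_MH = Σ(aᵢdᵢ/nᵢ) / Σ(bᵢcᵢ/nᵢ), where nᵢ is the stratum total.
Stratum 1 (2010–2014): n = 5928; a·d/n = 961·3076/5928 = 498.6565; b·c/n = 1176·715/5928 = 141.8421
Stratum 2 (2015–2019): n = 4259; a·d/n = 1311·1132/4259 = 348.4508; b·c/n = 673·1143/4259 = 180.6149
OR_MH = (498.6565 + 348.4508) / (141.8421 + 180.6149) = 847.1074 / 322.4570 = 2.62704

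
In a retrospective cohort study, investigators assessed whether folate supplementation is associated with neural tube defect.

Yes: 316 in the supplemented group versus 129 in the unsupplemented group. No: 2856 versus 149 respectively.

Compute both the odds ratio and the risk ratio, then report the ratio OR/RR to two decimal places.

0.60

From the description: a = 316, b = 2856, c = 129, d = 149.
OR = (316·149)/(2856·129) = 47084/368424 = 0.12780
Risk in exposed = 316/3172 = 0.09962; risk in unexposed = 129/278 = 0.46403; RR = 0.21469
OR/RR = 0.12780 / 0.21469 = 0.59527
The outcome is not rare, so the OR lies further from 1 than the RR.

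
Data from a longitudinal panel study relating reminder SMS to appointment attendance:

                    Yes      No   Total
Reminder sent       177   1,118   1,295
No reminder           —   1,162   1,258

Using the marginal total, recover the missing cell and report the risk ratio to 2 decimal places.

1.79

The missing cell is in the unexposed row: 1258 − 1162 = 96.
So a = 177, b = 1118, c = 96, d = 1162.
RR = [a/(a+b)] / [c/(c+d)] = (177/1295) / (96/1258) = 0.13668/0.07631 = 1.79107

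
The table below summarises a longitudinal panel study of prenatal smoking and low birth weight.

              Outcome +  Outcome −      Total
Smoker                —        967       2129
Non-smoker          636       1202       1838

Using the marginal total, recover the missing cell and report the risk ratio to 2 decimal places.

The missing cell is in the exposed row: 2129 − 967 = 1162.
So a = 1162, b = 967, c = 636, d = 1202.
RR = [a/(a+b)] / [c/(c+d)] = (1162/2129) / (636/1838) = 0.54580/0.34603 = 1.57732

1.58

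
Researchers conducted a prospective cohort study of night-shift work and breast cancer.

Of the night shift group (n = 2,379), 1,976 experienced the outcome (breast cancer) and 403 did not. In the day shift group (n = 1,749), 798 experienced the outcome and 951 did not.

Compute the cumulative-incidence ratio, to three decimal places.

1.820

From the description: a = 1976, b = 403, c = 798, d = 951.
Risk in exposed = 1976/2379 = 0.83060; risk in unexposed = 798/1749 = 0.45626.
RR = 0.83060 / 0.45626 = 1.82045
The risk among the exposed is 1.82 times that among the unexposed.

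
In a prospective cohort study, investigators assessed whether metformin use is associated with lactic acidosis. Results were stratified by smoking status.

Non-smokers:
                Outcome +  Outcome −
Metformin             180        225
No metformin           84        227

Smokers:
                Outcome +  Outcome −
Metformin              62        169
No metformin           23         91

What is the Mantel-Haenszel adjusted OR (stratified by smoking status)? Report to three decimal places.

OR_MH = Σ(aᵢdᵢ/nᵢ) / Σ(bᵢcᵢ/nᵢ), where nᵢ is the stratum total.
Stratum 1 (Non-smokers): n = 716; a·d/n = 180·227/716 = 57.0670; b·c/n = 225·84/716 = 26.3966
Stratum 2 (Smokers): n = 345; a·d/n = 62·91/345 = 16.3536; b·c/n = 169·23/345 = 11.2667
OR_MH = (57.0670 + 16.3536) / (26.3966 + 11.2667) = 73.4207 / 37.6633 = 1.94939

1.949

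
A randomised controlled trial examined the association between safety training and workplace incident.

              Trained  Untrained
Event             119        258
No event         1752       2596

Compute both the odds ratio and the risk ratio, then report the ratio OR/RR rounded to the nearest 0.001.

0.971

Reading the table with exposure as columns: a = 119 (Trained, case), b = 1752 (Trained, non-case), c = 258 (Untrained, case), d = 2596.
OR = (119·2596)/(1752·258) = 308924/452016 = 0.68344
Risk in exposed = 119/1871 = 0.06360; risk in unexposed = 258/2854 = 0.09040; RR = 0.70357
OR/RR = 0.68344 / 0.70357 = 0.97138
The outcome is rare in both groups, so OR ≈ RR (ratio near 1).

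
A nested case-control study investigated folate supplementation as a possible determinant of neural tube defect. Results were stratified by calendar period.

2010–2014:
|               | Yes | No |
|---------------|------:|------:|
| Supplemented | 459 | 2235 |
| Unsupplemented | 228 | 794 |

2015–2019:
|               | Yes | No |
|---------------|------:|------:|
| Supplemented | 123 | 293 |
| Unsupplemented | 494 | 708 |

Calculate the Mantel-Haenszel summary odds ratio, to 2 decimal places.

OR_MH = Σ(aᵢdᵢ/nᵢ) / Σ(bᵢcᵢ/nᵢ), where nᵢ is the stratum total.
Stratum 1 (2010–2014): n = 3716; a·d/n = 459·794/3716 = 98.0748; b·c/n = 2235·228/3716 = 137.1313
Stratum 2 (2015–2019): n = 1618; a·d/n = 123·708/1618 = 53.8220; b·c/n = 293·494/1618 = 89.4574
OR_MH = (98.0748 + 53.8220) / (137.1313 + 89.4574) = 151.8968 / 226.5887 = 0.67036

0.67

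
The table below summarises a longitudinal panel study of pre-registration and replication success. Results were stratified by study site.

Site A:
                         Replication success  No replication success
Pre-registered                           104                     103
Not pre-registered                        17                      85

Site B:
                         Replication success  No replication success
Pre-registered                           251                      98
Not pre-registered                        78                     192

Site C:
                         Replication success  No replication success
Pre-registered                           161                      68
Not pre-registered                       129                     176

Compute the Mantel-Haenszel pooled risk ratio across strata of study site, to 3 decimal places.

RR_MH = Σ(aᵢ·n₀ᵢ/nᵢ) / Σ(cᵢ·n₁ᵢ/nᵢ), with n₁ᵢ = aᵢ+bᵢ (exposed), n₀ᵢ = cᵢ+dᵢ (unexposed), nᵢ = n₁ᵢ+n₀ᵢ.
Stratum 1 (Site A): n₁ = 207, n₀ = 102, n = 309; a·n₀/n = 104·102/309 = 34.3301; c·n₁/n = 17·207/309 = 11.3883
Stratum 2 (Site B): n₁ = 349, n₀ = 270, n = 619; a·n₀/n = 251·270/619 = 109.4830; c·n₁/n = 78·349/619 = 43.9774
Stratum 3 (Site C): n₁ = 229, n₀ = 305, n = 534; a·n₀/n = 161·305/534 = 91.9569; c·n₁/n = 129·229/534 = 55.3202
RR_MH = (34.3301 + 109.4830 + 91.9569) / (11.3883 + 43.9774 + 55.3202) = 235.7701 / 110.6860 = 2.13008

2.130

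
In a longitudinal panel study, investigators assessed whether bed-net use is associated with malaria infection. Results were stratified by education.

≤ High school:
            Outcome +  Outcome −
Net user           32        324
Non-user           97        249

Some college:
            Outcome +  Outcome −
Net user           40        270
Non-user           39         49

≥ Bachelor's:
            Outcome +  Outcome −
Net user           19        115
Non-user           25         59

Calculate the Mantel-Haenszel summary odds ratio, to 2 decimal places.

0.25

OR_MH = Σ(aᵢdᵢ/nᵢ) / Σ(bᵢcᵢ/nᵢ), where nᵢ is the stratum total.
Stratum 1 (≤ High school): n = 702; a·d/n = 32·249/702 = 11.3504; b·c/n = 324·97/702 = 44.7692
Stratum 2 (Some college): n = 398; a·d/n = 40·49/398 = 4.9246; b·c/n = 270·39/398 = 26.4573
Stratum 3 (≥ Bachelor's): n = 218; a·d/n = 19·59/218 = 5.1422; b·c/n = 115·25/218 = 13.1881
OR_MH = (11.3504 + 4.9246 + 5.1422) / (44.7692 + 26.4573 + 13.1881) = 21.4173 / 84.4146 = 0.25372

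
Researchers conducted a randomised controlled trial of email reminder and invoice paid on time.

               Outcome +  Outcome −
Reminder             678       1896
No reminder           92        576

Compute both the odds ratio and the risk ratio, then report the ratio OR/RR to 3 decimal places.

1.171

Cells: a = 678, b = 1896, c = 92, d = 576.
OR = (678·576)/(1896·92) = 390528/174432 = 2.23886
Risk in exposed = 678/2574 = 0.26340; risk in unexposed = 92/668 = 0.13772; RR = 1.91254
OR/RR = 2.23886 / 1.91254 = 1.17062
The outcome is not rare, so the OR lies further from 1 than the RR.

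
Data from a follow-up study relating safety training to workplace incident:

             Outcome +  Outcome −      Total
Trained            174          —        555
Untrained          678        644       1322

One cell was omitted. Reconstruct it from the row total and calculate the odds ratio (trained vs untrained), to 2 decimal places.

0.43

The missing cell is in the exposed row: 555 − 174 = 381.
So a = 174, b = 381, c = 678, d = 644.
OR = (a·d)/(b·c) = (174 × 644) / (381 × 678) = 112056 / 258318 = 0.43379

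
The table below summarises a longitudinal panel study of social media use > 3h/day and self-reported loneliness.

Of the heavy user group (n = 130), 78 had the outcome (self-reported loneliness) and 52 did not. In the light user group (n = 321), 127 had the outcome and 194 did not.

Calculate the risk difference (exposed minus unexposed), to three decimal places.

From the description: a = 78, b = 52, c = 127, d = 194.
Risk in exposed = 78/130 = 0.600000; risk in unexposed = 127/321 = 0.395639.
Risk difference = 0.600000 − 0.395639 = 0.204361

0.204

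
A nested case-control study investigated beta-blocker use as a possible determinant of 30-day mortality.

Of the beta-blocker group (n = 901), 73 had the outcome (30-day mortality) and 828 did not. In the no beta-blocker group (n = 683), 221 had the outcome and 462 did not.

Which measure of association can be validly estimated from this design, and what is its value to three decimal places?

From the description: a = 73, b = 828, c = 221, d = 462.
This is a nested case-control study: participants were sampled on outcome status, so risks in the source population cannot be estimated directly — relative risk is not valid here. The odds ratio is the appropriate measure.
OR = (a·d)/(b·c) = (73 × 462) / (828 × 221) = 33726 / 182988 = 0.18431

0.184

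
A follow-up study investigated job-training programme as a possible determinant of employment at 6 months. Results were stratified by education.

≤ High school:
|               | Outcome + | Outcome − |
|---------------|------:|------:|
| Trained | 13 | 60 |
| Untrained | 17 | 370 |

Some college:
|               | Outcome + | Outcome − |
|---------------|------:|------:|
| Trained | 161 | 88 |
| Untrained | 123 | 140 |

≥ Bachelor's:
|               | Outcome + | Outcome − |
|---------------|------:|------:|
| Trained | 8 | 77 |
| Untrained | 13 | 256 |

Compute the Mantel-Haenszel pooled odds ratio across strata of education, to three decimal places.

2.301

OR_MH = Σ(aᵢdᵢ/nᵢ) / Σ(bᵢcᵢ/nᵢ), where nᵢ is the stratum total.
Stratum 1 (≤ High school): n = 460; a·d/n = 13·370/460 = 10.4565; b·c/n = 60·17/460 = 2.2174
Stratum 2 (Some college): n = 512; a·d/n = 161·140/512 = 44.0234; b·c/n = 88·123/512 = 21.1406
Stratum 3 (≥ Bachelor's): n = 354; a·d/n = 8·256/354 = 5.7853; b·c/n = 77·13/354 = 2.8277
OR_MH = (10.4565 + 44.0234 + 5.7853) / (2.2174 + 21.1406 + 2.8277) = 60.2653 / 26.1857 = 2.30146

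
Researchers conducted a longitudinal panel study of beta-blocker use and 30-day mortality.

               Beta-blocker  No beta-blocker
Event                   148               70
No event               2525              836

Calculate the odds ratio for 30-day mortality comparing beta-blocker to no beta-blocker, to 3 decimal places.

Reading the table with exposure as columns: a = 148 (Beta-blocker, case), b = 2525 (Beta-blocker, non-case), c = 70 (No beta-blocker, case), d = 836.
OR = (a·d)/(b·c) = (148 × 836) / (2525 × 70) = 123728 / 176750 = 0.70002
Exposure is associated with lower odds of 30-day mortality (OR = 0.70 < 1).

0.700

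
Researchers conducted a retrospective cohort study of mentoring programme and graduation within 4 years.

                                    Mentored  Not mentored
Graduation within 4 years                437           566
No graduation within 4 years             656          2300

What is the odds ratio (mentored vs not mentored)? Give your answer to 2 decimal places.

Reading the table with exposure as columns: a = 437 (Mentored, case), b = 656 (Mentored, non-case), c = 566 (Not mentored, case), d = 2300.
OR = (a·d)/(b·c) = (437 × 2300) / (656 × 566) = 1005100 / 371296 = 2.70700
The odds of graduation within 4 years are about 2.71 times as high in the mentored group.

2.71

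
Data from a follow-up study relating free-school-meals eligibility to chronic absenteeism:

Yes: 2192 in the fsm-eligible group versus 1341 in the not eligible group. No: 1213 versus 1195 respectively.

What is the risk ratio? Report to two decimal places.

From the description: a = 2192, b = 1213, c = 1341, d = 1195.
Risk in exposed = 2192/3405 = 0.64376; risk in unexposed = 1341/2536 = 0.52879.
RR = 0.64376 / 0.52879 = 1.21743
The risk among the exposed is 1.22 times that among the unexposed.

1.22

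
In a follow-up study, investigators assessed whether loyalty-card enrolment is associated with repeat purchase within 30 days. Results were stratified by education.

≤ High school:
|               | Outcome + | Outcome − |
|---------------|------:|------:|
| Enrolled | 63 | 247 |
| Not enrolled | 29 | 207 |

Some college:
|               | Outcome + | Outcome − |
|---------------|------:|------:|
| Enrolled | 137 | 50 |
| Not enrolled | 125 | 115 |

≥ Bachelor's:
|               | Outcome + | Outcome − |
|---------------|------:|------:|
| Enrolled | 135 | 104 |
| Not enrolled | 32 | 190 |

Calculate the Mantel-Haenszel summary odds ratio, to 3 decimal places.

OR_MH = Σ(aᵢdᵢ/nᵢ) / Σ(bᵢcᵢ/nᵢ), where nᵢ is the stratum total.
Stratum 1 (≤ High school): n = 546; a·d/n = 63·207/546 = 23.8846; b·c/n = 247·29/546 = 13.1190
Stratum 2 (Some college): n = 427; a·d/n = 137·115/427 = 36.8970; b·c/n = 50·125/427 = 14.6370
Stratum 3 (≥ Bachelor's): n = 461; a·d/n = 135·190/461 = 55.6399; b·c/n = 104·32/461 = 7.2191
OR_MH = (23.8846 + 36.8970 + 55.6399) / (13.1190 + 14.6370 + 7.2191) = 116.4215 / 34.9751 = 3.32869

3.329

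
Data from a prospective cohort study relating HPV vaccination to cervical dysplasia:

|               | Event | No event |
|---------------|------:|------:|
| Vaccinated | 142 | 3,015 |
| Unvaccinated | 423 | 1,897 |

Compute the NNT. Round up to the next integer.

Risk in treated group = 142/3157 = 0.04498; risk in control = 423/2320 = 0.18233.
Absolute risk reduction = 0.18233 − 0.04498 = 0.13735
NNT = 1 / ARR = 1 / 0.13735 = 7.281 → round up → 8

8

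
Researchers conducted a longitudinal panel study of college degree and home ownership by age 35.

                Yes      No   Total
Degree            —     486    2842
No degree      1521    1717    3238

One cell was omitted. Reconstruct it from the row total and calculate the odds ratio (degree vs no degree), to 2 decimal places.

The missing cell is in the exposed row: 2842 − 486 = 2356.
So a = 2356, b = 486, c = 1521, d = 1717.
OR = (a·d)/(b·c) = (2356 × 1717) / (486 × 1521) = 4045252 / 739206 = 5.47243

5.47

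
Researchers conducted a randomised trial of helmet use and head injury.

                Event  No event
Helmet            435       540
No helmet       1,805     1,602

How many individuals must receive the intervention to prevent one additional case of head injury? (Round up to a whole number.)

Risk in treated group = 435/975 = 0.44615; risk in control = 1805/3407 = 0.52979.
Absolute risk reduction = 0.52979 − 0.44615 = 0.08364
NNT = 1 / ARR = 1 / 0.08364 = 11.956 → round up → 12

12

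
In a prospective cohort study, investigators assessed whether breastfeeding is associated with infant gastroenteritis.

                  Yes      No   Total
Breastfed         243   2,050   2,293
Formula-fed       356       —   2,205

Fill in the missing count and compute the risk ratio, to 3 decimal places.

The missing cell is in the unexposed row: 2205 − 356 = 1849.
So a = 243, b = 2050, c = 356, d = 1849.
RR = [a/(a+b)] / [c/(c+d)] = (243/2293) / (356/2205) = 0.10597/0.16145 = 0.65639

0.656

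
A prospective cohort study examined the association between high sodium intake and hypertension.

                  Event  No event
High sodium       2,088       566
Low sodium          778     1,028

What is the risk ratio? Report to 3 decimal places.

1.826

Cells: a = 2088, b = 566, c = 778, d = 1028.
Risk in exposed = 2088/2654 = 0.78674; risk in unexposed = 778/1806 = 0.43079.
RR = 0.78674 / 0.43079 = 1.82628
The risk among the exposed is 1.83 times that among the unexposed.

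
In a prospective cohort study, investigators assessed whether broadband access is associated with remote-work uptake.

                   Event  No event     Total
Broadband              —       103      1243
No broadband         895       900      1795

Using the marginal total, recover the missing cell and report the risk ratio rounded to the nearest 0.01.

1.84

The missing cell is in the exposed row: 1243 − 103 = 1140.
So a = 1140, b = 103, c = 895, d = 900.
RR = [a/(a+b)] / [c/(c+d)] = (1140/1243) / (895/1795) = 0.91714/0.49861 = 1.83940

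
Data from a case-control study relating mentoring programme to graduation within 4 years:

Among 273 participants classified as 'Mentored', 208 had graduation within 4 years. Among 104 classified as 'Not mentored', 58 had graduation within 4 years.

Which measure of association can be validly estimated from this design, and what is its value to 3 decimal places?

2.538

From the description: a = 208, b = 65, c = 58, d = 46.
This is a case-control study: participants were sampled on outcome status, so risks in the source population cannot be estimated directly — relative risk is not valid here. The odds ratio is the appropriate measure.
OR = (a·d)/(b·c) = (208 × 46) / (65 × 58) = 9568 / 3770 = 2.53793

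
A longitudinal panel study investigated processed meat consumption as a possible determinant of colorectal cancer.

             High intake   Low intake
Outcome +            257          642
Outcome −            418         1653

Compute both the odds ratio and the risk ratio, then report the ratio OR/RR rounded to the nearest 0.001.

1.163

Reading the table with exposure as columns: a = 257 (High intake, case), b = 418 (High intake, non-case), c = 642 (Low intake, case), d = 1653.
OR = (257·1653)/(418·642) = 424821/268356 = 1.58305
Risk in exposed = 257/675 = 0.38074; risk in unexposed = 642/2295 = 0.27974; RR = 1.36106
OR/RR = 1.58305 / 1.36106 = 1.16310
The outcome is not rare, so the OR lies further from 1 than the RR.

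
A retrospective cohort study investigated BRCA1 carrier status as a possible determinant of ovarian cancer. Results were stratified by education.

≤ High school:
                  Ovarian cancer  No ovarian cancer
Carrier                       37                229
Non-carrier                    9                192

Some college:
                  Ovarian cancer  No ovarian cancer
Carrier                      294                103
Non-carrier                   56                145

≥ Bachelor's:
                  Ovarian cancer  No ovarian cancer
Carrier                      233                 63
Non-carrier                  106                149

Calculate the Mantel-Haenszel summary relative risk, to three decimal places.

2.243

RR_MH = Σ(aᵢ·n₀ᵢ/nᵢ) / Σ(cᵢ·n₁ᵢ/nᵢ), with n₁ᵢ = aᵢ+bᵢ (exposed), n₀ᵢ = cᵢ+dᵢ (unexposed), nᵢ = n₁ᵢ+n₀ᵢ.
Stratum 1 (≤ High school): n₁ = 266, n₀ = 201, n = 467; a·n₀/n = 37·201/467 = 15.9251; c·n₁/n = 9·266/467 = 5.1263
Stratum 2 (Some college): n₁ = 397, n₀ = 201, n = 598; a·n₀/n = 294·201/598 = 98.8194; c·n₁/n = 56·397/598 = 37.1773
Stratum 3 (≥ Bachelor's): n₁ = 296, n₀ = 255, n = 551; a·n₀/n = 233·255/551 = 107.8312; c·n₁/n = 106·296/551 = 56.9437
RR_MH = (15.9251 + 98.8194 + 107.8312) / (5.1263 + 37.1773 + 56.9437) = 222.5757 / 99.2473 = 2.24264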